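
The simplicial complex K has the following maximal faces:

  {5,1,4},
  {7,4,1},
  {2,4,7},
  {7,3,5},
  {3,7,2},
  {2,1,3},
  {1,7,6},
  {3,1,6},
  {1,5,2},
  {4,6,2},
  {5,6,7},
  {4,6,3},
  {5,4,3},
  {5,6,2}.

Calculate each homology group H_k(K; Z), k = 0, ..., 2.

H_0 ≅ Z,  H_1 ≅ Z^2,  H_2 ≅ Z.

Order the vertices as 1 < 2 < 3 < 4 < 5 < 6 < 7. Listing each simplex with vertices in this order, K has dimension 2 with simplices:

  0-simplices (7): [1], [2], [3], [4], [5], [6], [7]
  1-simplices (21): [1,2], [1,3], [1,4], [1,5], [1,6], [1,7], [2,3], [2,4], [2,5], [2,6], [2,7], [3,4], [3,5], [3,6], [3,7], [4,5], [4,6], [4,7], [5,6], [5,7], [6,7]
  2-simplices (14): [1,2,3], [1,2,5], [1,3,6], [1,4,5], [1,4,7], [1,6,7], [2,3,7], [2,4,6], [2,4,7], [2,5,6], [3,4,5], [3,4,6], [3,5,7], [5,6,7]

giving chain groups C_0 ≅ Z^7, C_1 ≅ Z^21, C_2 ≅ Z^14.

Boundary ∂_1: C_1 → C_0 is given by ∂[p,q] = [q] − [p]. For instance
  ∂[2,6] = [6] − [2].
This gives a 7×21 integer matrix of rank 6; reducing to Smith normal form yields diagonal entries (1,1,1,1,1,1).

The boundary map ∂_2: C_2 → C_1 sends each 2-simplex [p,q,r] to [q,r] − [p,r] + [p,q]. For instance
  ∂[3,4,5] = [4,5] − [3,5] + [3,4],
  ∂[1,3,6] = [3,6] − [1,6] + [1,3].
The 21×14 boundary matrix has rank 13 and Smith normal form diag(1,1,1,1,1,1,1,1,1,1,1,1,1).

Computing H_k = (kernel of ∂_k) / (image of ∂_{k+1}):

  H_0: rank C_0 − rank ∂_1 = 7 − 6 = 1, and the invariant factors of ∂_1 are all 1, so H_0 = Z.
  H_1: rank ker ∂_1 − rank ∂_2 = (21 − 6) − 13 = 2, and the invariant factors of ∂_2 are all 1, so H_1 = Z^2.
  H_2: rank ker ∂_2 − rank ∂_3 = (14 − 13) − 0 = 1, and there is no ∂_3, so H_2 = Z.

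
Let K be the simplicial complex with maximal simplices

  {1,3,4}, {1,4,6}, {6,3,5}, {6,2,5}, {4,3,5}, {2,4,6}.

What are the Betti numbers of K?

We work with the vertex ordering 1 < 2 < 3 < 4 < 5 < 6. The simplices of K, each written with vertices in increasing order, are:

  0-simplices (6): [1], [2], [3], [4], [5], [6]
  1-simplices (12): [1,3], [1,4], [1,6], [2,4], [2,5], [2,6], [3,4], [3,5], [3,6], [4,5], [4,6], [5,6]
  2-simplices (6): [1,3,4], [1,4,6], [2,4,6], [2,5,6], [3,4,5], [3,5,6]

giving chain groups C_0 ≅ Z^6, C_1 ≅ Z^12, C_2 ≅ Z^6.

Boundary ∂_1: C_1 → C_0 is given by ∂[p,q] = [q] − [p]. For instance
  ∂[2,4] = [4] − [2].
The 6×12 boundary matrix has rank 5 and Smith normal form diag(1,1,1,1,1).

The boundary map ∂_2: C_2 → C_1 maps a triangle to the signed sum of its edges. For instance
  ∂[3,5,6] = [5,6] − [3,6] + [3,5],
  ∂[3,4,5] = [4,5] − [3,5] + [3,4].
This gives a 12×6 integer matrix of rank 6; reducing to Smith normal form yields diagonal entries (1,1,1,1,1,1).

Computing H_k = (kernel of ∂_k) / (image of ∂_{k+1}):

  H_0: rank C_0 − rank ∂_1 = 6 − 5 = 1, and the invariant factors of ∂_1 are all 1, so H_0 ≅ Z.
  H_1: rank ker ∂_1 − rank ∂_2 = (12 − 5) − 6 = 1, and the invariant factors of ∂_2 are all 1, so H_1 ≅ Z.
  H_2: rank ker ∂_2 − rank ∂_3 = (6 − 6) − 0 = 0, and there is no ∂_3, so H_2 ≅ 0.

Hence the Betti numbers are b_0 = 1, b_1 = 1, b_2 = 0.

b_0 = 1, b_1 = 1, b_2 = 0.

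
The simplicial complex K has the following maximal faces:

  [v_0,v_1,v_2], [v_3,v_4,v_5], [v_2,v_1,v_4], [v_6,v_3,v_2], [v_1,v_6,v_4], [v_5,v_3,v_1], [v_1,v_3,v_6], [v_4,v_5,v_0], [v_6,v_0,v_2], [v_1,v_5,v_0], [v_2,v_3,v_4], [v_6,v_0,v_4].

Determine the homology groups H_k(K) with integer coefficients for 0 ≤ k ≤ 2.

Fix the vertex order v_0 < v_1 < v_2 < v_3 < v_4 < v_5 < v_6 and write every simplex with vertices in increasing order. Then dim K = 2 and the simplices of K are:

  0-simplices (7): [v_0], [v_1], [v_2], [v_3], [v_4], [v_5], [v_6]
  1-simplices (18): (18 of them)
  2-simplices (12): (12 of them)

giving chain groups C_0 ≅ Z^7, C_1 ≅ Z^18, C_2 ≅ Z^12.

The boundary map ∂_1: C_1 → C_0 sends each edge [p,q] (with p < q) to q − p. For instance
  ∂[v_2,v_3] = [v_3] − [v_2].
The resulting 7×18 matrix has rank 6, and its Smith normal form has invariant factors (1,1,1,1,1,1).

The boundary map ∂_2: C_2 → C_1 acts by ∂[p,q,r] = [q,r] − [p,r] + [p,q]. For instance
  ∂[v_0,v_1,v_5] = [v_1,v_5] − [v_0,v_5] + [v_0,v_1],
  ∂[v_0,v_1,v_2] = [v_1,v_2] − [v_0,v_2] + [v_0,v_1].
As a 18×12 matrix over Z this has rank 12, with invariant factors (1,1,1,1,1,1,1,1,1,1,1,2).

Now H_k = ker ∂_k / im ∂_{k+1}, so:

  H_0: rank C_0 − rank ∂_1 = 7 − 6 = 1, and the invariant factors of ∂_1 are all 1, so H_0 ≅ Z.
  H_1: rank ker ∂_1 − rank ∂_2 = (18 − 6) − 12 = 0, and ∂_2 has invariant factor 2 > 1, so H_1 ≅ Z/2Z.
  H_2: rank ker ∂_2 − rank ∂_3 = (12 − 12) − 0 = 0, and there is no ∂_3, so H_2 ≅ 0.

H_0 ≅ Z,  H_1 ≅ Z/2Z,  H_2 = 0.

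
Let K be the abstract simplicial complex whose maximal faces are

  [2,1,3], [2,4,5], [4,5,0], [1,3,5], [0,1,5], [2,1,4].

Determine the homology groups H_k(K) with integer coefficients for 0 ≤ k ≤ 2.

H_0 = Z,  H_1 = Z,  H_2 = 0.

Take the total order 0 < 1 < 2 < 3 < 4 < 5 on the vertex set. Then K (dimension 2) consists of the simplices:

  0-simplices (6): [0], [1], [2], [3], [4], [5]
  1-simplices (12): [0,1], [0,4], [0,5], [1,2], [1,3], [1,4], [1,5], [2,3], [2,4], [2,5], [3,5], [4,5]
  2-simplices (6): [0,1,5], [0,4,5], [1,2,3], [1,2,4], [1,3,5], [2,4,5]

so the chain groups are C_0 ≅ Z^6, C_1 ≅ Z^12, C_2 ≅ Z^6.

The boundary map ∂_1: C_1 → C_0 sends each edge [p,q] (with p < q) to q − p. For instance
  ∂[2,3] = [3] − [2].
The resulting 6×12 matrix has rank 5, and its Smith normal form has invariant factors (1,1,1,1,1).

∂_2: C_2 → C_1 acts by ∂[p,q,r] = [q,r] − [p,r] + [p,q]. For instance
  ∂[0,4,5] = [4,5] − [0,5] + [0,4],
  ∂[1,2,4] = [2,4] − [1,4] + [1,2].
This gives a 12×6 integer matrix of rank 6; reducing to Smith normal form yields diagonal entries (1,1,1,1,1,1).

From H_k ≅ ker(∂_k) / im(∂_{k+1}) we obtain:

  H_0: rank C_0 − rank ∂_1 = 6 − 5 = 1, and the invariant factors of ∂_1 are all 1, so H_0 = Z.
  H_1: rank ker ∂_1 − rank ∂_2 = (12 − 5) − 6 = 1, and the invariant factors of ∂_2 are all 1, so H_1 = Z.
  H_2: rank ker ∂_2 − rank ∂_3 = (6 − 6) − 0 = 0, and there is no ∂_3, so H_2 = 0.

(K is a triangulation of the cylinder S^1 x I.)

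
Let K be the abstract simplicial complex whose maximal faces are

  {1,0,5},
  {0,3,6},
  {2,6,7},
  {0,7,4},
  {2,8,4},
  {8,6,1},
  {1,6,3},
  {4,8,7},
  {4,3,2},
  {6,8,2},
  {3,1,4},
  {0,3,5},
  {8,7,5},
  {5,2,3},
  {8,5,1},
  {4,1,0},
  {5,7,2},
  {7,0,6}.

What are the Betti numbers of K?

Order the vertices as 0 < 1 < 2 < 3 < 4 < 5 < 6 < 7 < 8. Listing each simplex with vertices in this order, K has dimension 2 with simplices:

  0-simplices (9): [0], [1], [2], [3], [4], [5], [6], [7], [8]
  1-simplices (27): (27 of them)
  2-simplices (18): [0,1,4], [0,1,5], [0,3,5], [0,3,6], [0,4,7], [0,6,7], [1,3,4], [1,3,6], [1,5,8], [1,6,8], [2,3,4], [2,3,5], [2,4,8], [2,5,7], [2,6,7], [2,6,8], [4,7,8], [5,7,8]

giving chain groups C_0 ≅ Z^9, C_1 ≅ Z^27, C_2 ≅ Z^18.

The boundary map ∂_1: C_1 → C_0 maps an edge to its endpoints' difference, ∂[p,q] = q − p. For instance
  ∂[3,6] = [6] − [3].
As a 9×27 matrix over Z this has rank 8, with invariant factors (1,1,1,1,1,1,1,1).

The boundary map ∂_2: C_2 → C_1 acts by ∂[p,q,r] = [q,r] − [p,r] + [p,q]. For instance
  ∂[2,5,7] = [5,7] − [2,7] + [2,5],
  ∂[2,3,4] = [3,4] − [2,4] + [2,3].
As a 27×18 matrix over Z this has rank 18, with invariant factors (1,1,1,1,1,1,1,1,1,1,1,1,1,1,1,1,1,2).

Now H_k = ker ∂_k / im ∂_{k+1}, so:

  H_0: rank C_0 − rank ∂_1 = 9 − 8 = 1, and the invariant factors of ∂_1 are all 1, so H_0 = Z.
  H_1: rank ker ∂_1 − rank ∂_2 = (27 − 8) − 18 = 1, and ∂_2 has invariant factor 2 > 1, so H_1 = Z ⊕ Z/2Z.
  H_2: rank ker ∂_2 − rank ∂_3 = (18 − 18) − 0 = 0, and there is no ∂_3, so H_2 = 0.

(K is a triangulation of the Klein bottle.)

Hence the Betti numbers are b_0 = 1, b_1 = 1, b_2 = 0.

b_0 = 1, b_1 = 1, b_2 = 0.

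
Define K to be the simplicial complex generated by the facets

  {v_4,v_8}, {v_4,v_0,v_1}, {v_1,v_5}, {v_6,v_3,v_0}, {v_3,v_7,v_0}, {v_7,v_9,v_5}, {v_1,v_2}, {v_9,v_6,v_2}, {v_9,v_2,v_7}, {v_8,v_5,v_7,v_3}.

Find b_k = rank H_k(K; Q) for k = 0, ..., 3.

b_0 = 1, b_1 = 4, b_2 = 0, b_3 = 0.

Take the total order v_0 < v_1 < v_2 < v_3 < v_4 < v_5 < v_6 < v_7 < v_8 < v_9 on the vertex set. Then K (dimension 3) consists of the simplices:

  0-simplices (10): [v_0], [v_1], [v_2], [v_3], [v_4], [v_5], [v_6], [v_7], [v_8], [v_9]
  1-simplices (22): (22 of them)
  2-simplices (10): [v_0,v_1,v_4], [v_0,v_3,v_6], [v_0,v_3,v_7], [v_2,v_6,v_9], [v_2,v_7,v_9], [v_3,v_5,v_7], [v_3,v_5,v_8], [v_3,v_7,v_8], [v_5,v_7,v_8], [v_5,v_7,v_9]
  3-simplices (1): [v_3,v_5,v_7,v_8]

so the chain groups are C_0 ≅ Z^10, C_1 ≅ Z^22, C_2 ≅ Z^10, C_3 ≅ Z^1.

The boundary map ∂_1: C_1 → C_0 is given by ∂[p,q] = [q] − [p].
The resulting 10×22 matrix has rank 9, and its Smith normal form has invariant factors (1,1,1,1,1,1,1,1,1).

∂_2: C_2 → C_1 acts by ∂[p,q,r] = [q,r] − [p,r] + [p,q]. For instance
  ∂[v_2,v_6,v_9] = [v_6,v_9] − [v_2,v_9] + [v_2,v_6],
  ∂[v_3,v_7,v_8] = [v_7,v_8] − [v_3,v_8] + [v_3,v_7].
This gives a 22×10 integer matrix of rank 9; reducing to Smith normal form yields diagonal entries (1,1,1,1,1,1,1,1,1).

Boundary ∂_3: C_3 → C_2 sends each 3-simplex σ to the alternating sum Σ_i (−1)^i (σ with its i-th vertex removed). For instance
  ∂[v_3,v_5,v_7,v_8] = [v_5,v_7,v_8] − [v_3,v_7,v_8] + [v_3,v_5,v_8] − [v_3,v_5,v_7].
As a 10×1 matrix over Z this has rank 1, with invariant factors (1).

From H_k ≅ ker(∂_k) / im(∂_{k+1}) we obtain:

  H_0: rank C_0 − rank ∂_1 = 10 − 9 = 1, and the invariant factors of ∂_1 are all 1, so H_0 ≅ Z.
  H_1: rank ker ∂_1 − rank ∂_2 = (22 − 9) − 9 = 4, and the invariant factors of ∂_2 are all 1, so H_1 ≅ Z^4.
  H_2: rank ker ∂_2 − rank ∂_3 = (10 − 9) − 1 = 0, and the invariant factors of ∂_3 are all 1, so H_2 ≅ 0.
  H_3: rank ker ∂_3 − rank ∂_4 = (1 − 1) − 0 = 0, and there is no ∂_4, so H_3 ≅ 0.

Hence the Betti numbers are b_0 = 1, b_1 = 4, b_2 = 0, b_3 = 0.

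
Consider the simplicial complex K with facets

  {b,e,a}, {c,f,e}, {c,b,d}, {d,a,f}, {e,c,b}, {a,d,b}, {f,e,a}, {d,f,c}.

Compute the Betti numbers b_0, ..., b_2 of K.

Take the total order a < b < c < d < e < f on the vertex set. Then K (dimension 2) consists of the simplices:

  0-simplices (6): a, b, c, d, e, f
  1-simplices (12): ab, ad, ae, af, bc, bd, be, cd, ce, cf, df, ef
  2-simplices (8): abd, abe, adf, aef, bcd, bce, cdf, cef

Hence C_0 ≅ Z^6, C_1 ≅ Z^12, C_2 ≅ Z^8.

Boundary ∂_1: C_1 → C_0 is given by ∂[p,q] = [q] − [p]. For instance
  ∂ae = e − a.
The 6×12 boundary matrix has rank 5 and Smith normal form diag(1,1,1,1,1).

Boundary ∂_2: C_2 → C_1 sends each 2-simplex [p,q,r] to [q,r] − [p,r] + [p,q]. For instance
  ∂abd = bd − ad + ab,
  ∂cdf = df − cf + cd.
This gives a 12×8 integer matrix of rank 7; reducing to Smith normal form yields diagonal entries (1,1,1,1,1,1,1).

Computing H_k = (kernel of ∂_k) / (image of ∂_{k+1}):

  H_0: rank C_0 − rank ∂_1 = 6 − 5 = 1, and the invariant factors of ∂_1 are all 1, so H_0 = Z.
  H_1: rank ker ∂_1 − rank ∂_2 = (12 − 5) − 7 = 0, and the invariant factors of ∂_2 are all 1, so H_1 = 0.
  H_2: rank ker ∂_2 − rank ∂_3 = (8 − 7) − 0 = 1, and there is no ∂_3, so H_2 = Z.

As a check, the Euler characteristic is 6 − 12 + 8 = 2, which agrees with 1 − 0 + 1 = 2.

Hence the Betti numbers are b_0 = 1, b_1 = 0, b_2 = 1.

b_0 = 1, b_1 = 0, b_2 = 1.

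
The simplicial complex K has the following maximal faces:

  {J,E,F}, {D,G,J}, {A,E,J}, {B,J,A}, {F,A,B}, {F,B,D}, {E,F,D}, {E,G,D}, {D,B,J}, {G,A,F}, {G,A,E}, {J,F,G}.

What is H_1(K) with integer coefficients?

We work with the vertex ordering A < B < D < E < F < G < J. The simplices of K, each written with vertices in increasing order, are:

  0-simplices (7): A, B, D, E, F, G, J
  1-simplices (18): AB, AE, AF, AG, AJ, BD, BF, BJ, DE, DF, DG, DJ, EF, EG, EJ, FG, FJ, GJ
  2-simplices (12): ABF, ABJ, AEG, AEJ, AFG, BDF, BDJ, DEF, DEG, DGJ, EFJ, FGJ

so the chain groups are C_0 ≅ Z^7, C_1 ≅ Z^18, C_2 ≅ Z^12.

The boundary map ∂_1: C_1 → C_0 is given by ∂[p,q] = [q] − [p]. For instance
  ∂BF = F − B.
This gives a 7×18 integer matrix of rank 6; reducing to Smith normal form yields diagonal entries (1,1,1,1,1,1).

Boundary ∂_2: C_2 → C_1 maps a triangle to the signed sum of its edges. For instance
  ∂DEF = EF − DF + DE,
  ∂AEJ = EJ − AJ + AE.
As a 18×12 matrix over Z this has rank 12, with invariant factors (1,1,1,1,1,1,1,1,1,1,1,2).

Now H_k = ker ∂_k / im ∂_{k+1}, so:

  H_1: rank ker ∂_1 − rank ∂_2 = (18 − 6) − 12 = 0, and ∂_2 has invariant factor 2 > 1, so H_1 ≅ Z/2.

H_1 = Z/2.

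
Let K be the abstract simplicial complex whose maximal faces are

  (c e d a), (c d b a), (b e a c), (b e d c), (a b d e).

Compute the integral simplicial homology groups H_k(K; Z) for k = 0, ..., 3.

H_0 ≅ Z,  H_1 = 0,  H_2 = 0,  H_3 ≅ Z.

K has 5 vertices, 10 edges, 10 triangles, 5 3-simplices.
rank ∂_0 = 0, rank ∂_1 = 4 ⇒ b_0 = 5 − 0 − 4 = 1; all invariant factors of ∂_1 are 1 so no torsion. So H_0 ≅ Z.
rank ∂_1 = 4, rank ∂_2 = 6 ⇒ b_1 = 10 − 4 − 6 = 0; all invariant factors of ∂_2 are 1 so no torsion. So H_1 ≅ 0.
rank ∂_2 = 6, rank ∂_3 = 4 ⇒ b_2 = 10 − 6 − 4 = 0; all invariant factors of ∂_3 are 1 so no torsion. So H_2 ≅ 0.
rank ∂_3 = 4, rank ∂_4 = 0 ⇒ b_3 = 5 − 4 − 0 = 1. So H_3 ≅ Z.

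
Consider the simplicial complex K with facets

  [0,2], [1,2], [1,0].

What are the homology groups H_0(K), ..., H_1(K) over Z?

H_0 ≅ Z,  H_1 ≅ Z.

Take the total order 0 < 1 < 2 on the vertex set. Then K (dimension 1) consists of the simplices:

  0-simplices (3): [0], [1], [2]
  1-simplices (3): [0,1], [0,2], [1,2]

Hence C_0 ≅ Z^3, C_1 ≅ Z^3.

Boundary ∂_1: C_1 → C_0 maps an edge to its endpoints' difference, ∂[p,q] = q − p. For instance
  ∂[0,1] = [1] − [0].
This gives a 3×3 integer matrix of rank 2; reducing to Smith normal form yields diagonal entries (1,1).

From H_k ≅ ker(∂_k) / im(∂_{k+1}) we obtain:

  H_0: rank C_0 − rank ∂_1 = 3 − 2 = 1, and the invariant factors of ∂_1 are all 1, so H_0 = Z.
  H_1: rank ker ∂_1 − rank ∂_2 = (3 − 2) − 0 = 1, and there is no ∂_2, so H_1 = Z.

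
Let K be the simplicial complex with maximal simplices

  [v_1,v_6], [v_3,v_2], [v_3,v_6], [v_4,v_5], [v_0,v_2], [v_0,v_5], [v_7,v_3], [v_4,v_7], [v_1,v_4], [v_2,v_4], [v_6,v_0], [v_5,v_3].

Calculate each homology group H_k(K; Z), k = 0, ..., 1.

H_0 ≅ Z,  H_1 ≅ Z^5.

K has 8 vertices, 12 edges.
rank ∂_0 = 0, rank ∂_1 = 7 ⇒ b_0 = 8 − 0 − 7 = 1; all invariant factors of ∂_1 are 1 so no torsion. So H_0 ≅ Z.
rank ∂_1 = 7, rank ∂_2 = 0 ⇒ b_1 = 12 − 7 − 0 = 5. So H_1 ≅ Z^5.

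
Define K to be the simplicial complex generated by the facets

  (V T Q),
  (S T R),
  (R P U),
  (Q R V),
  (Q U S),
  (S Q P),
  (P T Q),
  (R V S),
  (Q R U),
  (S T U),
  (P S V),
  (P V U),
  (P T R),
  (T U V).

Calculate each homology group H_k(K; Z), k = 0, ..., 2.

Take the total order P < Q < R < S < T < U < V on the vertex set. Then K (dimension 2) consists of the simplices:

  0-simplices (7): P, Q, R, S, T, U, V
  1-simplices (21): PQ, PR, PS, PT, PU, PV, QR, QS, QT, QU, QV, RS, RT, RU, RV, ST, SU, SV, TU, TV, UV
  2-simplices (14): PQS, PQT, PRT, PRU, PSV, PUV, QRU, QRV, QSU, QTV, RST, RSV, STU, TUV

giving chain groups C_0 ≅ Z^7, C_1 ≅ Z^21, C_2 ≅ Z^14.

Boundary ∂_1: C_1 → C_0 sends each edge [p,q] (with p < q) to q − p.
As a 7×21 matrix over Z this has rank 6, with invariant factors (1,1,1,1,1,1).

The boundary map ∂_2: C_2 → C_1 sends each 2-simplex [p,q,r] to [q,r] − [p,r] + [p,q]. For instance
  ∂PRT = RT − PT + PR,
  ∂PRU = RU − PU + PR.
The 21×14 boundary matrix has rank 13 and Smith normal form diag(1,1,1,1,1,1,1,1,1,1,1,1,1).

Computing H_k = (kernel of ∂_k) / (image of ∂_{k+1}):

  H_0: rank C_0 − rank ∂_1 = 7 − 6 = 1, and the invariant factors of ∂_1 are all 1, so H_0 = Z.
  H_1: rank ker ∂_1 − rank ∂_2 = (21 − 6) − 13 = 2, and the invariant factors of ∂_2 are all 1, so H_1 = Z^2.
  H_2: rank ker ∂_2 − rank ∂_3 = (14 − 13) − 0 = 1, and there is no ∂_3, so H_2 = Z.

As a check, the Euler characteristic is 7 − 21 + 14 = 0, which agrees with 1 − 2 + 1 = 0.
(K is a triangulation of the torus T^2.)

H_0 = Z,  H_1 = Z^2,  H_2 = Z.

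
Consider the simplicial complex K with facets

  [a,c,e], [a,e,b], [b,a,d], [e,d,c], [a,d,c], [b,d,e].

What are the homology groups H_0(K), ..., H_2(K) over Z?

Order the vertices as a < b < c < d < e. Listing each simplex with vertices in this order, K has dimension 2 with simplices:

  0-simplices (5): a, b, c, d, e
  1-simplices (9): ab, ac, ad, ae, bd, be, cd, ce, de
  2-simplices (6): abd, abe, acd, ace, bde, cde

so the chain groups are C_0 ≅ Z^5, C_1 ≅ Z^9, C_2 ≅ Z^6.

∂_1: C_1 → C_0 maps an edge to its endpoints' difference, ∂[p,q] = q − p.
This gives a 5×9 integer matrix of rank 4; reducing to Smith normal form yields diagonal entries (1,1,1,1).

Boundary ∂_2: C_2 → C_1 acts by ∂[p,q,r] = [q,r] − [p,r] + [p,q]. For instance
  ∂abd = bd − ad + ab,
  ∂cde = de − ce + cd.
The 9×6 boundary matrix has rank 5 and Smith normal form diag(1,1,1,1,1).

Now H_k = ker ∂_k / im ∂_{k+1}, so:

  H_0: rank C_0 − rank ∂_1 = 5 − 4 = 1, and the invariant factors of ∂_1 are all 1, so H_0 ≅ Z.
  H_1: rank ker ∂_1 − rank ∂_2 = (9 − 4) − 5 = 0, and the invariant factors of ∂_2 are all 1, so H_1 ≅ 0.
  H_2: rank ker ∂_2 − rank ∂_3 = (6 − 5) − 0 = 1, and there is no ∂_3, so H_2 ≅ Z.

(K is a triangulation of the 2-sphere S^2.)

H_0 = Z,  H_1 = 0,  H_2 = Z.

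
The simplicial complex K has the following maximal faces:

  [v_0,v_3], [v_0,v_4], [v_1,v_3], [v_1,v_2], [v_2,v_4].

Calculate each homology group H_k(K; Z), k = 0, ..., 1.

H_0 ≅ Z,  H_1 ≅ Z.

Fix the vertex order v_0 < v_1 < v_2 < v_3 < v_4 and write every simplex with vertices in increasing order. Then dim K = 1 and the simplices of K are:

  0-simplices (5): [v_0], [v_1], [v_2], [v_3], [v_4]
  1-simplices (5): [v_0,v_3], [v_0,v_4], [v_1,v_2], [v_1,v_3], [v_2,v_4]

Hence C_0 ≅ Z^5, C_1 ≅ Z^5.

∂_1: C_1 → C_0 sends each edge [p,q] (with p < q) to q − p.
This gives a 5×5 integer matrix of rank 4; reducing to Smith normal form yields diagonal entries (1,1,1,1).

Computing H_k = (kernel of ∂_k) / (image of ∂_{k+1}):

  H_0: rank C_0 − rank ∂_1 = 5 − 4 = 1, and the invariant factors of ∂_1 are all 1, so H_0 = Z.
  H_1: rank ker ∂_1 − rank ∂_2 = (5 − 4) − 0 = 1, and there is no ∂_2, so H_1 = Z.

As a check, the Euler characteristic is 5 − 5 = 0, which agrees with 1 − 1 = 0.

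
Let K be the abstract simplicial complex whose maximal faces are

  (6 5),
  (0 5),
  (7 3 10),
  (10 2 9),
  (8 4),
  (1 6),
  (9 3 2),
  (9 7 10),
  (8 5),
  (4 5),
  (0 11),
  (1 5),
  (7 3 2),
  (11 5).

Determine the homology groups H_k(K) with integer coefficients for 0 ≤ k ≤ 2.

We work with the vertex ordering 0 < 1 < 2 < 3 < 4 < 5 < 6 < 7 < 8 < 9 < 10 < 11. The simplices of K, each written with vertices in increasing order, are:

  0-simplices (12): [0], [1], [2], [3], [4], [5], [6], [7], [8], [9], [10], [11]
  1-simplices (19): [0,5], [0,11], [1,5], [1,6], [2,3], [2,7], [2,9], [2,10], [3,7], [3,9], [3,10], [4,5], [4,8], [5,6], [5,8], [5,11], [7,9], [7,10], [9,10]
  2-simplices (5): [2,3,7], [2,3,9], [2,9,10], [3,7,10], [7,9,10]

so the chain groups are C_0 ≅ Z^12, C_1 ≅ Z^19, C_2 ≅ Z^5.

Boundary ∂_1: C_1 → C_0 maps an edge to its endpoints' difference, ∂[p,q] = q − p. For instance
  ∂[3,7] = [7] − [3].
As a 12×19 matrix over Z this has rank 10, with invariant factors (1,1,1,1,1,1,1,1,1,1).

The boundary map ∂_2: C_2 → C_1 maps a triangle to the signed sum of its edges. For instance
  ∂[2,3,7] = [3,7] − [2,7] + [2,3],
  ∂[2,9,10] = [9,10] − [2,10] + [2,9].
This gives a 19×5 integer matrix of rank 5; reducing to Smith normal form yields diagonal entries (1,1,1,1,1).

Now H_k = ker ∂_k / im ∂_{k+1}, so:

  H_0: rank C_0 − rank ∂_1 = 12 − 10 = 2, and the invariant factors of ∂_1 are all 1, so H_0 ≅ Z^2.
  H_1: rank ker ∂_1 − rank ∂_2 = (19 − 10) − 5 = 4, and the invariant factors of ∂_2 are all 1, so H_1 ≅ Z^4.
  H_2: rank ker ∂_2 − rank ∂_3 = (5 − 5) − 0 = 0, and there is no ∂_3, so H_2 ≅ 0.

(K is a triangulation of the disjoint union of the Möbius band and a wedge of 3 circles.)

H_0 = Z^2,  H_1 = Z^4,  H_2 = 0.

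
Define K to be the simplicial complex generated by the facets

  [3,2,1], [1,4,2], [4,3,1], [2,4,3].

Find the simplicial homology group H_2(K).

H_2 = Z.

We work with the vertex ordering 1 < 2 < 3 < 4. The simplices of K, each written with vertices in increasing order, are:

  0-simplices (4): [1], [2], [3], [4]
  1-simplices (6): [1,2], [1,3], [1,4], [2,3], [2,4], [3,4]
  2-simplices (4): [1,2,3], [1,2,4], [1,3,4], [2,3,4]

so the chain groups are C_0 ≅ Z^4, C_1 ≅ Z^6, C_2 ≅ Z^4.

The boundary map ∂_1: C_1 → C_0 sends each edge [p,q] (with p < q) to q − p. For instance
  ∂[2,4] = [4] − [2].
The 4×6 boundary matrix has rank 3 and Smith normal form diag(1,1,1).

∂_2: C_2 → C_1 acts by ∂[p,q,r] = [q,r] − [p,r] + [p,q]. For instance
  ∂[1,2,3] = [2,3] − [1,3] + [1,2],
  ∂[2,3,4] = [3,4] − [2,4] + [2,3].
As a 6×4 matrix over Z this has rank 3, with invariant factors (1,1,1).

Computing H_k = (kernel of ∂_k) / (image of ∂_{k+1}):

  H_2: rank ker ∂_2 − rank ∂_3 = (4 − 3) − 0 = 1, and there is no ∂_3, so H_2 ≅ Z.

(K is a triangulation of the 2-sphere S^2.)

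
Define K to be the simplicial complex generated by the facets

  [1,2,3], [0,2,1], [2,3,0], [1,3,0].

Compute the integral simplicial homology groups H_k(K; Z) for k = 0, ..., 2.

H_0 = Z,  H_1 = 0,  H_2 = Z.

We work with the vertex ordering 0 < 1 < 2 < 3. The simplices of K, each written with vertices in increasing order, are:

  0-simplices (4): [0], [1], [2], [3]
  1-simplices (6): [0,1], [0,2], [0,3], [1,2], [1,3], [2,3]
  2-simplices (4): [0,1,2], [0,1,3], [0,2,3], [1,2,3]

Hence C_0 ≅ Z^4, C_1 ≅ Z^6, C_2 ≅ Z^4.

Boundary ∂_1: C_1 → C_0 sends each edge [p,q] (with p < q) to q − p. For instance
  ∂[2,3] = [3] − [2].
The 4×6 boundary matrix has rank 3 and Smith normal form diag(1,1,1).

Boundary ∂_2: C_2 → C_1 maps a triangle to the signed sum of its edges. For instance
  ∂[1,2,3] = [2,3] − [1,3] + [1,2],
  ∂[0,1,2] = [1,2] − [0,2] + [0,1].
As a 6×4 matrix over Z this has rank 3, with invariant factors (1,1,1).

Now H_k = ker ∂_k / im ∂_{k+1}, so:

  H_0: rank C_0 − rank ∂_1 = 4 − 3 = 1, and the invariant factors of ∂_1 are all 1, so H_0 ≅ Z.
  H_1: rank ker ∂_1 − rank ∂_2 = (6 − 3) − 3 = 0, and the invariant factors of ∂_2 are all 1, so H_1 ≅ 0.
  H_2: rank ker ∂_2 − rank ∂_3 = (4 − 3) − 0 = 1, and there is no ∂_3, so H_2 ≅ Z.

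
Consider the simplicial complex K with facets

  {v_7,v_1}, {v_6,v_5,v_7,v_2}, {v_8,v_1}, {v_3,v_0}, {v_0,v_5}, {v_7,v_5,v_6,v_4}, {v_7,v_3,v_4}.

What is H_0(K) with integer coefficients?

H_0 = Z.

K has 9 vertices, 15 edges, 8 triangles, 2 3-simplices.
rank ∂_0 = 0, rank ∂_1 = 8 ⇒ b_0 = 9 − 0 − 8 = 1; all invariant factors of ∂_1 are 1 so no torsion. So H_0 ≅ Z.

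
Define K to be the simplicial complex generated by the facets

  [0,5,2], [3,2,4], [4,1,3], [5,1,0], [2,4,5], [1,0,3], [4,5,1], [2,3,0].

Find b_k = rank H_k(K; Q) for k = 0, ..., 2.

b_0 = 1, b_1 = 0, b_2 = 1.

We work with the vertex ordering 0 < 1 < 2 < 3 < 4 < 5. The simplices of K, each written with vertices in increasing order, are:

  0-simplices (6): [0], [1], [2], [3], [4], [5]
  1-simplices (12): [0,1], [0,2], [0,3], [0,5], [1,3], [1,4], [1,5], [2,3], [2,4], [2,5], [3,4], [4,5]
  2-simplices (8): [0,1,3], [0,1,5], [0,2,3], [0,2,5], [1,3,4], [1,4,5], [2,3,4], [2,4,5]

Hence C_0 ≅ Z^6, C_1 ≅ Z^12, C_2 ≅ Z^8.

The boundary map ∂_1: C_1 → C_0 maps an edge to its endpoints' difference, ∂[p,q] = q − p. For instance
  ∂[2,5] = [5] − [2].
This gives a 6×12 integer matrix of rank 5; reducing to Smith normal form yields diagonal entries (1,1,1,1,1).

Boundary ∂_2: C_2 → C_1 acts by ∂[p,q,r] = [q,r] − [p,r] + [p,q]. For instance
  ∂[0,1,5] = [1,5] − [0,5] + [0,1],
  ∂[1,3,4] = [3,4] − [1,4] + [1,3].
The resulting 12×8 matrix has rank 7, and its Smith normal form has invariant factors (1,1,1,1,1,1,1).

From H_k ≅ ker(∂_k) / im(∂_{k+1}) we obtain:

  H_0: rank C_0 − rank ∂_1 = 6 − 5 = 1, and the invariant factors of ∂_1 are all 1, so H_0 = Z.
  H_1: rank ker ∂_1 − rank ∂_2 = (12 − 5) − 7 = 0, and the invariant factors of ∂_2 are all 1, so H_1 = 0.
  H_2: rank ker ∂_2 − rank ∂_3 = (8 − 7) − 0 = 1, and there is no ∂_3, so H_2 = Z.

Hence the Betti numbers are b_0 = 1, b_1 = 0, b_2 = 1.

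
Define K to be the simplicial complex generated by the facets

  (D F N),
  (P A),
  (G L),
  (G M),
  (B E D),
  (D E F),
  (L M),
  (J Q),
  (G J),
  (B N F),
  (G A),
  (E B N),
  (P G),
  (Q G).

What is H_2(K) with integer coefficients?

H_2 ≅ 0.

Order the vertices as A < B < D < E < F < G < J < L < M < N < P < Q. Listing each simplex with vertices in this order, K has dimension 2 with simplices:

  0-simplices (12): A, B, D, E, F, G, J, L, M, N, P, Q
  1-simplices (19): AG, AP, BD, BE, BF, BN, DE, DF, DN, EF, EN, FN, GJ, GL, GM, GP, GQ, JQ, LM
  2-simplices (5): BDE, BEN, BFN, DEF, DFN

Hence C_0 ≅ Z^12, C_1 ≅ Z^19, C_2 ≅ Z^5.

∂_1: C_1 → C_0 is given by ∂[p,q] = [q] − [p]. For instance
  ∂AG = G − A.
As a 12×19 matrix over Z this has rank 10, with invariant factors (1,1,1,1,1,1,1,1,1,1).

The boundary map ∂_2: C_2 → C_1 acts by ∂[p,q,r] = [q,r] − [p,r] + [p,q]. For instance
  ∂BDE = DE − BE + BD,
  ∂BFN = FN − BN + BF.
The 19×5 boundary matrix has rank 5 and Smith normal form diag(1,1,1,1,1).

Reading off H_k = ker ∂_k / im ∂_{k+1}:

  H_2: rank ker ∂_2 − rank ∂_3 = (5 − 5) − 0 = 0, and there is no ∂_3, so H_2 ≅ 0.

(K is a triangulation of the disjoint union of the Möbius band and a wedge of 3 circles.)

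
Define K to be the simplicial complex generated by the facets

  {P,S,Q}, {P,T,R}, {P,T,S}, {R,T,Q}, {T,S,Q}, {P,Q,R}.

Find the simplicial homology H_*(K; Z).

H_0 = Z,  H_1 = 0,  H_2 = Z.

Fix the vertex order P < Q < R < S < T and write every simplex with vertices in increasing order. Then dim K = 2 and the simplices of K are:

  0-simplices (5): P, Q, R, S, T
  1-simplices (9): PQ, PR, PS, PT, QR, QS, QT, RT, ST
  2-simplices (6): PQR, PQS, PRT, PST, QRT, QST

giving chain groups C_0 ≅ Z^5, C_1 ≅ Z^9, C_2 ≅ Z^6.

Boundary ∂_1: C_1 → C_0 is given by ∂[p,q] = [q] − [p].
As a 5×9 matrix over Z this has rank 4, with invariant factors (1,1,1,1).

Boundary ∂_2: C_2 → C_1 sends each 2-simplex [p,q,r] to [q,r] − [p,r] + [p,q]. For instance
  ∂PRT = RT − PT + PR,
  ∂QRT = RT − QT + QR.
As a 9×6 matrix over Z this has rank 5, with invariant factors (1,1,1,1,1).

From H_k ≅ ker(∂_k) / im(∂_{k+1}) we obtain:

  H_0: rank C_0 − rank ∂_1 = 5 − 4 = 1, and the invariant factors of ∂_1 are all 1, so H_0 = Z.
  H_1: rank ker ∂_1 − rank ∂_2 = (9 − 4) − 5 = 0, and the invariant factors of ∂_2 are all 1, so H_1 = 0.
  H_2: rank ker ∂_2 − rank ∂_3 = (6 − 5) − 0 = 1, and there is no ∂_3, so H_2 = Z.

As a check, the Euler characteristic is 5 − 9 + 6 = 2, which agrees with 1 − 0 + 1 = 2.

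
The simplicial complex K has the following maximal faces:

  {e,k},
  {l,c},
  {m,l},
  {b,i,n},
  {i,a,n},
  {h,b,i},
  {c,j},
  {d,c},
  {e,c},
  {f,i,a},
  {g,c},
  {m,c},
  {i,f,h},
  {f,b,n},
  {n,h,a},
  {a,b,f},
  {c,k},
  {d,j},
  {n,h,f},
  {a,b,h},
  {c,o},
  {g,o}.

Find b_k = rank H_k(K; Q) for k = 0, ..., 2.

Fix the vertex order a < b < c < d < e < f < g < h < i < j < k < l < m < n < o and write every simplex with vertices in increasing order. Then dim K = 2 and the simplices of K are:

  0-simplices (15): a, b, c, d, e, f, g, h, i, j, k, l, m, n, o
  1-simplices (27): ab, af, ah, ai, an, bf, bh, bi, bn, cd, ce, cg, cj, ck, cl, cm, co, dj, ek, fh, fi, fn, go, hi, hn, in, lm
  2-simplices (10): abf, abh, afi, ahn, ain, bfn, bhi, bin, fhi, fhn

giving chain groups C_0 ≅ Z^15, C_1 ≅ Z^27, C_2 ≅ Z^10.

Boundary ∂_1: C_1 → C_0 sends each edge [p,q] (with p < q) to q − p. For instance
  ∂go = o − g.
The 15×27 boundary matrix has rank 13 and Smith normal form diag(1,1,1,1,1,1,1,1,1,1,1,1,1).

The boundary map ∂_2: C_2 → C_1 maps a triangle to the signed sum of its edges. For instance
  ∂fhi = hi − fi + fh,
  ∂abh = bh − ah + ab.
This gives a 27×10 integer matrix of rank 10; reducing to Smith normal form yields diagonal entries (1,1,1,1,1,1,1,1,1,2).

From H_k ≅ ker(∂_k) / im(∂_{k+1}) we obtain:

  H_0: rank C_0 − rank ∂_1 = 15 − 13 = 2, and the invariant factors of ∂_1 are all 1, so H_0 = Z^2.
  H_1: rank ker ∂_1 − rank ∂_2 = (27 − 13) − 10 = 4, and ∂_2 has invariant factor 2 > 1, so H_1 = Z^4 ⊕ Z_2.
  H_2: rank ker ∂_2 − rank ∂_3 = (10 − 10) − 0 = 0, and there is no ∂_3, so H_2 = 0.

As a check, the Euler characteristic is 15 − 27 + 10 = -2, which agrees with 2 − 4 + 0 = -2.
(K is a triangulation of the disjoint union of the real projective plane RP^2 and a wedge of 4 circles.)

Hence the Betti numbers are b_0 = 2, b_1 = 4, b_2 = 0.

b_0 = 2, b_1 = 4, b_2 = 0.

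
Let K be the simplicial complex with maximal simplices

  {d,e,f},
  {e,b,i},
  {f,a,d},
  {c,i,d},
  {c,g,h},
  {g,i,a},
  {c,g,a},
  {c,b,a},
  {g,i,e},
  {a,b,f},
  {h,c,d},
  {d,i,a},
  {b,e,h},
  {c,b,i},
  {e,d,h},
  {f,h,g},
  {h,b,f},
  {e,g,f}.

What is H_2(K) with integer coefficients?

H_2 = 0.

We work with the vertex ordering a < b < c < d < e < f < g < h < i. The simplices of K, each written with vertices in increasing order, are:

  0-simplices (9): a, b, c, d, e, f, g, h, i
  1-simplices (27): ab, ac, ad, af, ag, ai, bc, be, bf, bh, bi, cd, cg, ch, ci, de, df, dh, di, ef, eg, eh, ei, fg, fh, gh, gi
  2-simplices (18): abc, abf, acg, adf, adi, agi, bci, beh, bei, bfh, cdh, cdi, cgh, def, deh, efg, egi, fgh

giving chain groups C_0 ≅ Z^9, C_1 ≅ Z^27, C_2 ≅ Z^18.

∂_1: C_1 → C_0 sends each edge [p,q] (with p < q) to q − p. For instance
  ∂df = f − d.
As a 9×27 matrix over Z this has rank 8, with invariant factors (1,1,1,1,1,1,1,1).

∂_2: C_2 → C_1 maps a triangle to the signed sum of its edges. For instance
  ∂cgh = gh − ch + cg,
  ∂egi = gi − ei + eg.
The resulting 27×18 matrix has rank 18, and its Smith normal form has invariant factors (1,1,1,1,1,1,1,1,1,1,1,1,1,1,1,1,1,2).

From H_k ≅ ker(∂_k) / im(∂_{k+1}) we obtain:

  H_2: rank ker ∂_2 − rank ∂_3 = (18 − 18) − 0 = 0, and there is no ∂_3, so H_2 ≅ 0.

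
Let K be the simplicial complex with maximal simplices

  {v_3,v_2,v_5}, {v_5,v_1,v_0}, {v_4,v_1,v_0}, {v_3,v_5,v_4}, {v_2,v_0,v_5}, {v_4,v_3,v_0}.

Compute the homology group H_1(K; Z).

Fix the vertex order v_0 < v_1 < v_2 < v_3 < v_4 < v_5 and write every simplex with vertices in increasing order. Then dim K = 2 and the simplices of K are:

  0-simplices (6): [v_0], [v_1], [v_2], [v_3], [v_4], [v_5]
  1-simplices (12): [v_0,v_1], [v_0,v_2], [v_0,v_3], [v_0,v_4], [v_0,v_5], [v_1,v_4], [v_1,v_5], [v_2,v_3], [v_2,v_5], [v_3,v_4], [v_3,v_5], [v_4,v_5]
  2-simplices (6): [v_0,v_1,v_4], [v_0,v_1,v_5], [v_0,v_2,v_5], [v_0,v_3,v_4], [v_2,v_3,v_5], [v_3,v_4,v_5]

so the chain groups are C_0 ≅ Z^6, C_1 ≅ Z^12, C_2 ≅ Z^6.

∂_1: C_1 → C_0 is given by ∂[p,q] = [q] − [p]. For instance
  ∂[v_0,v_3] = [v_3] − [v_0].
The 6×12 boundary matrix has rank 5 and Smith normal form diag(1,1,1,1,1).

The boundary map ∂_2: C_2 → C_1 acts by ∂[p,q,r] = [q,r] − [p,r] + [p,q]. For instance
  ∂[v_0,v_3,v_4] = [v_3,v_4] − [v_0,v_4] + [v_0,v_3],
  ∂[v_0,v_2,v_5] = [v_2,v_5] − [v_0,v_5] + [v_0,v_2].
The resulting 12×6 matrix has rank 6, and its Smith normal form has invariant factors (1,1,1,1,1,1).

Reading off H_k = ker ∂_k / im ∂_{k+1}:

  H_1: rank ker ∂_1 − rank ∂_2 = (12 − 5) − 6 = 1, and the invariant factors of ∂_2 are all 1, so H_1 ≅ Z.

H_1 = Z.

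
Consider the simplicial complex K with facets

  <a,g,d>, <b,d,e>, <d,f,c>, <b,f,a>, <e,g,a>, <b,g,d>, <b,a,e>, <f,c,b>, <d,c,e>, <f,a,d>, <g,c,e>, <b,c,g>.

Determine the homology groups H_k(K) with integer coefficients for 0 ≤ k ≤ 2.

We work with the vertex ordering a < b < c < d < e < f < g. The simplices of K, each written with vertices in increasing order, are:

  0-simplices (7): a, b, c, d, e, f, g
  1-simplices (18): ab, ad, ae, af, ag, bc, bd, be, bf, bg, cd, ce, cf, cg, de, df, dg, eg
  2-simplices (12): abe, abf, adf, adg, aeg, bcf, bcg, bde, bdg, cde, cdf, ceg

Hence C_0 ≅ Z^7, C_1 ≅ Z^18, C_2 ≅ Z^12.

The boundary map ∂_1: C_1 → C_0 is given by ∂[p,q] = [q] − [p]. For instance
  ∂ad = d − a.
As a 7×18 matrix over Z this has rank 6, with invariant factors (1,1,1,1,1,1).

The boundary map ∂_2: C_2 → C_1 acts by ∂[p,q,r] = [q,r] − [p,r] + [p,q]. For instance
  ∂adg = dg − ag + ad,
  ∂cde = de − ce + cd.
As a 18×12 matrix over Z this has rank 12, with invariant factors (1,1,1,1,1,1,1,1,1,1,1,2).

From H_k ≅ ker(∂_k) / im(∂_{k+1}) we obtain:

  H_0: rank C_0 − rank ∂_1 = 7 − 6 = 1, and the invariant factors of ∂_1 are all 1, so H_0 ≅ Z.
  H_1: rank ker ∂_1 − rank ∂_2 = (18 − 6) − 12 = 0, and ∂_2 has invariant factor 2 > 1, so H_1 ≅ Z/2.
  H_2: rank ker ∂_2 − rank ∂_3 = (12 − 12) − 0 = 0, and there is no ∂_3, so H_2 ≅ 0.

As a check, the Euler characteristic is 7 − 18 + 12 = 1, which agrees with 1 − 0 + 0 = 1.
(K is a triangulation of the real projective plane RP^2.)

H_0 ≅ Z,  H_1 ≅ Z/2,  H_2 = 0.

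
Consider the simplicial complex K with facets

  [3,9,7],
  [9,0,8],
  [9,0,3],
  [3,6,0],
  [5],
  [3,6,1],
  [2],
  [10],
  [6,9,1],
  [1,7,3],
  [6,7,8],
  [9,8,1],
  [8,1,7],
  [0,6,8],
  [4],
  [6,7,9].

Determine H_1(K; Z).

Fix the vertex order 0 < 1 < 2 < 3 < 4 < 5 < 6 < 7 < 8 < 9 < 10 and write every simplex with vertices in increasing order. Then dim K = 2 and the simplices of K are:

  0-simplices (11): [0], [1], [2], [3], [4], [5], [6], [7], [8], [9], [10]
  1-simplices (18): [0,3], [0,6], [0,8], [0,9], [1,3], [1,6], [1,7], [1,8], [1,9], [3,6], [3,7], [3,9], [6,7], [6,8], [6,9], [7,8], [7,9], [8,9]
  2-simplices (12): [0,3,6], [0,3,9], [0,6,8], [0,8,9], [1,3,6], [1,3,7], [1,6,9], [1,7,8], [1,8,9], [3,7,9], [6,7,8], [6,7,9]

so the chain groups are C_0 ≅ Z^11, C_1 ≅ Z^18, C_2 ≅ Z^12.

The boundary map ∂_1: C_1 → C_0 is given by ∂[p,q] = [q] − [p].
The 11×18 boundary matrix has rank 6 and Smith normal form diag(1,1,1,1,1,1).

The boundary map ∂_2: C_2 → C_1 sends each 2-simplex [p,q,r] to [q,r] − [p,r] + [p,q]. For instance
  ∂[3,7,9] = [7,9] − [3,9] + [3,7],
  ∂[1,3,7] = [3,7] − [1,7] + [1,3].
As a 18×12 matrix over Z this has rank 12, with invariant factors (1,1,1,1,1,1,1,1,1,1,1,2).

Computing H_k = (kernel of ∂_k) / (image of ∂_{k+1}):

  H_1: rank ker ∂_1 − rank ∂_2 = (18 − 6) − 12 = 0, and ∂_2 has invariant factor 2 > 1, so H_1 ≅ Z/2Z.

(K is a triangulation of the disjoint union of the real projective plane RP^2 and a set of 4 points.)

H_1 = Z/2Z.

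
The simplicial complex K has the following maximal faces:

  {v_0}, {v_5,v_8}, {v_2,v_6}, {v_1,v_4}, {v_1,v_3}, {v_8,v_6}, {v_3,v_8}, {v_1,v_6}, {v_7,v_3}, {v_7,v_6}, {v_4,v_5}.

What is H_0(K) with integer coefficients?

H_0 ≅ Z^2.

Take the total order v_0 < v_1 < v_2 < v_3 < v_4 < v_5 < v_6 < v_7 < v_8 on the vertex set. Then K (dimension 1) consists of the simplices:

  0-simplices (9): [v_0], [v_1], [v_2], [v_3], [v_4], [v_5], [v_6], [v_7], [v_8]
  1-simplices (10): [v_1,v_3], [v_1,v_4], [v_1,v_6], [v_2,v_6], [v_3,v_7], [v_3,v_8], [v_4,v_5], [v_5,v_8], [v_6,v_7], [v_6,v_8]

Hence C_0 ≅ Z^9, C_1 ≅ Z^10.

The boundary map ∂_1: C_1 → C_0 sends each edge [p,q] (with p < q) to q − p.
The 9×10 boundary matrix has rank 7 and Smith normal form diag(1,1,1,1,1,1,1).

Now H_k = ker ∂_k / im ∂_{k+1}, so:

  H_0: rank C_0 − rank ∂_1 = 9 − 7 = 2, and the invariant factors of ∂_1 are all 1, so H_0 = Z^2.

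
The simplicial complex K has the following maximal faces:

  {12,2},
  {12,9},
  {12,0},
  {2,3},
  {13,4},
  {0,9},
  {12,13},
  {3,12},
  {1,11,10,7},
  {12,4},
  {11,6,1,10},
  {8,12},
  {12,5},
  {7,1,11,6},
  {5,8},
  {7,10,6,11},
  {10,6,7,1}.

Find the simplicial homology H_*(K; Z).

H_0 ≅ Z^2,  H_1 ≅ Z^4,  H_2 = 0,  H_3 ≅ Z.

Take the total order 0 < 1 < 2 < 3 < 4 < 5 < 6 < 7 < 8 < 9 < 10 < 11 < 12 < 13 on the vertex set. Then K (dimension 3) consists of the simplices:

  0-simplices (14): [0], [1], [2], [3], [4], [5], [6], [7], [8], [9], [10], [11], [12], [13]
  1-simplices (22): (22 of them)
  2-simplices (10): [1,6,7], [1,6,10], [1,6,11], [1,7,10], [1,7,11], [1,10,11], [6,7,10], [6,7,11], [6,10,11], [7,10,11]
  3-simplices (5): [1,6,7,10], [1,6,7,11], [1,6,10,11], [1,7,10,11], [6,7,10,11]

giving chain groups C_0 ≅ Z^14, C_1 ≅ Z^22, C_2 ≅ Z^10, C_3 ≅ Z^5.

∂_1: C_1 → C_0 is given by ∂[p,q] = [q] − [p]. For instance
  ∂[3,12] = [12] − [3].
The resulting 14×22 matrix has rank 12, and its Smith normal form has invariant factors (1,1,1,1,1,1,1,1,1,1,1,1).

The boundary map ∂_2: C_2 → C_1 acts by ∂[p,q,r] = [q,r] − [p,r] + [p,q]. For instance
  ∂[6,10,11] = [10,11] − [6,11] + [6,10],
  ∂[1,6,7] = [6,7] − [1,7] + [1,6].
This gives a 22×10 integer matrix of rank 6; reducing to Smith normal form yields diagonal entries (1,1,1,1,1,1).

The boundary map ∂_3: C_3 → C_2 sends each 3-simplex σ to the alternating sum Σ_i (−1)^i (σ with its i-th vertex removed). For instance
  ∂[1,6,7,11] = [6,7,11] − [1,7,11] + [1,6,11] − [1,6,7],
  ∂[6,7,10,11] = [7,10,11] − [6,10,11] + [6,7,11] − [6,7,10].
This gives a 10×5 integer matrix of rank 4; reducing to Smith normal form yields diagonal entries (1,1,1,1).

Computing H_k = (kernel of ∂_k) / (image of ∂_{k+1}):

  H_0: rank C_0 − rank ∂_1 = 14 − 12 = 2, and the invariant factors of ∂_1 are all 1, so H_0 ≅ Z^2.
  H_1: rank ker ∂_1 − rank ∂_2 = (22 − 12) − 6 = 4, and the invariant factors of ∂_2 are all 1, so H_1 ≅ Z^4.
  H_2: rank ker ∂_2 − rank ∂_3 = (10 − 6) − 4 = 0, and the invariant factors of ∂_3 are all 1, so H_2 ≅ 0.
  H_3: rank ker ∂_3 − rank ∂_4 = (5 − 4) − 0 = 1, and there is no ∂_4, so H_3 ≅ Z.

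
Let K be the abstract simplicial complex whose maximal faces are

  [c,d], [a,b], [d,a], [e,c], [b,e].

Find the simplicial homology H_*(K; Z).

Order the vertices as a < b < c < d < e. Listing each simplex with vertices in this order, K has dimension 1 with simplices:

  0-simplices (5): a, b, c, d, e
  1-simplices (5): ab, ad, be, cd, ce

Hence C_0 ≅ Z^5, C_1 ≅ Z^5.

∂_1: C_1 → C_0 is given by ∂[p,q] = [q] − [p].
This gives a 5×5 integer matrix of rank 4; reducing to Smith normal form yields diagonal entries (1,1,1,1).

Reading off H_k = ker ∂_k / im ∂_{k+1}:

  H_0: rank C_0 − rank ∂_1 = 5 − 4 = 1, and the invariant factors of ∂_1 are all 1, so H_0 = Z.
  H_1: rank ker ∂_1 − rank ∂_2 = (5 − 4) − 0 = 1, and there is no ∂_2, so H_1 = Z.

As a check, the Euler characteristic is 5 − 5 = 0, which agrees with 1 − 1 = 0.
(K is a triangulation of the circle S^1.)

H_0 ≅ Z,  H_1 ≅ Z.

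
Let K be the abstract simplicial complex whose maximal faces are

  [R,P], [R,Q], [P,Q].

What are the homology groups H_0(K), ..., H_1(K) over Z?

H_0 ≅ Z,  H_1 ≅ Z.

Take the total order P < Q < R on the vertex set. Then K (dimension 1) consists of the simplices:

  0-simplices (3): P, Q, R
  1-simplices (3): PQ, PR, QR

so the chain groups are C_0 ≅ Z^3, C_1 ≅ Z^3.

∂_1: C_1 → C_0 maps an edge to its endpoints' difference, ∂[p,q] = q − p. For instance
  ∂QR = R − Q.
The resulting 3×3 matrix has rank 2, and its Smith normal form has invariant factors (1,1).

Now H_k = ker ∂_k / im ∂_{k+1}, so:

  H_0: rank C_0 − rank ∂_1 = 3 − 2 = 1, and the invariant factors of ∂_1 are all 1, so H_0 ≅ Z.
  H_1: rank ker ∂_1 − rank ∂_2 = (3 − 2) − 0 = 1, and there is no ∂_2, so H_1 ≅ Z.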